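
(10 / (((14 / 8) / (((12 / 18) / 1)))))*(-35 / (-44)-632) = -555460 / 231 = -2404.59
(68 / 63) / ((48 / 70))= 1.57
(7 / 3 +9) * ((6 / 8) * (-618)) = -5253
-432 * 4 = -1728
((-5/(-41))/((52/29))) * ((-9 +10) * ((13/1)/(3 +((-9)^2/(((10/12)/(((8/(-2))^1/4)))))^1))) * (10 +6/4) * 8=-16675/19311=-0.86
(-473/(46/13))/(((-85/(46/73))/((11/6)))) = 67639/37230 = 1.82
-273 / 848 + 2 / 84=-5309 / 17808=-0.30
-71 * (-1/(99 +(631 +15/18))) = 426/4385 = 0.10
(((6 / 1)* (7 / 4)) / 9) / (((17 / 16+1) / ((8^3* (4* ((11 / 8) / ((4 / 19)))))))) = 68096 / 9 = 7566.22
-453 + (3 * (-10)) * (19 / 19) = -483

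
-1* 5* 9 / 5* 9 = -81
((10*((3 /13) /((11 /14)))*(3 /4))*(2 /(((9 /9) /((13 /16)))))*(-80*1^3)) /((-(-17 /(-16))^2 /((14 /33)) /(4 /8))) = 1881600 /34969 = 53.81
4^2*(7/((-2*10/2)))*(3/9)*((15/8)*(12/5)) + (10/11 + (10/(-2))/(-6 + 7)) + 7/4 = -4211/220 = -19.14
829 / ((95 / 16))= 13264 / 95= 139.62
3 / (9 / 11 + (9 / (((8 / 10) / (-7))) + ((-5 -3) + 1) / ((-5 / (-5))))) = -132 / 3737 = -0.04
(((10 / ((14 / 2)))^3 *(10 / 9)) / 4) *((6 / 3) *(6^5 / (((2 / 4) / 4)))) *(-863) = -29825280000 / 343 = -86954169.10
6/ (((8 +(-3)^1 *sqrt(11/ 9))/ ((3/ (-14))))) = -72/ 371 - 9 *sqrt(11)/ 371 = -0.27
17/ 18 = 0.94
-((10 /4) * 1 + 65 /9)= -9.72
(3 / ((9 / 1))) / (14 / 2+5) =1 / 36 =0.03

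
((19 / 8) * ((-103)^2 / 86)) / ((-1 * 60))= -201571 / 41280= -4.88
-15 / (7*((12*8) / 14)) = -5 / 16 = -0.31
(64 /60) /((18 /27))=8 /5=1.60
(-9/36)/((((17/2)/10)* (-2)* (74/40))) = 50/629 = 0.08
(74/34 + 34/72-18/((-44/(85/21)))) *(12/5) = 202847/19635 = 10.33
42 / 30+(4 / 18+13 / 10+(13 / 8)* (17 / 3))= 4367 / 360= 12.13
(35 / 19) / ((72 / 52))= 455 / 342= 1.33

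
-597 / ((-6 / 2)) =199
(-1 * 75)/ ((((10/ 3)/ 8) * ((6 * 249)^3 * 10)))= -1/ 185258988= -0.00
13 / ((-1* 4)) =-13 / 4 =-3.25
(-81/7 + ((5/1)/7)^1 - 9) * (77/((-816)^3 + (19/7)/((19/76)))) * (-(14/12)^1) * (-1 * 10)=374605/11410108188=0.00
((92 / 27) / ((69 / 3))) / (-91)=-4 / 2457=-0.00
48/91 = 0.53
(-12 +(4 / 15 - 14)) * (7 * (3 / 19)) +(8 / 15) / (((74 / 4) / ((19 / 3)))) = -178798 / 6327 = -28.26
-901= -901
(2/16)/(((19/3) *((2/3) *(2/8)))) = 0.12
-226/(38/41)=-4633/19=-243.84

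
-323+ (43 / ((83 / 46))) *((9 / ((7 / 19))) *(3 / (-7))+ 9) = -1456057 / 4067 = -358.02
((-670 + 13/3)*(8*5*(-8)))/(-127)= -639040/381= -1677.27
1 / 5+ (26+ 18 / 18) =136 / 5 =27.20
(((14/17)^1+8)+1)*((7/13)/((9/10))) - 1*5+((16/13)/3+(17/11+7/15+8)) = 11.30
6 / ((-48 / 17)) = -17 / 8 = -2.12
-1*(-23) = 23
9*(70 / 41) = 630 / 41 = 15.37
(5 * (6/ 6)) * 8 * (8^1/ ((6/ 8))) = 1280/ 3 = 426.67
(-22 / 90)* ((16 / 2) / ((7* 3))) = -88 / 945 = -0.09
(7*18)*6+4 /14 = 5294 /7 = 756.29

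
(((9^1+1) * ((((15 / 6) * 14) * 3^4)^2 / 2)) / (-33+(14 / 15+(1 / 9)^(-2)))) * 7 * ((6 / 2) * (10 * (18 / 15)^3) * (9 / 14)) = 191579412.26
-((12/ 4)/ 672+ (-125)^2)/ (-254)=3500001/ 56896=61.52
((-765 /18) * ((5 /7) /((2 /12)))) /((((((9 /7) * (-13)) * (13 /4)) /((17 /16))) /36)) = 21675 /169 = 128.25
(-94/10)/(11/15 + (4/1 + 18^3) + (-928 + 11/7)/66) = -21714/13450429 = -0.00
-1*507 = -507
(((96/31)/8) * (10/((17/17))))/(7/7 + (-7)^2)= 12/155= 0.08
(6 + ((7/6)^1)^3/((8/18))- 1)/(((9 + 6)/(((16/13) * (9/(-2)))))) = -3.17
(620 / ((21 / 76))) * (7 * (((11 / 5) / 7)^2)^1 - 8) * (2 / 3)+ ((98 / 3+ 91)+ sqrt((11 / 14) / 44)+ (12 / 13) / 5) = -309835499 / 28665+ sqrt(14) / 28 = -10808.71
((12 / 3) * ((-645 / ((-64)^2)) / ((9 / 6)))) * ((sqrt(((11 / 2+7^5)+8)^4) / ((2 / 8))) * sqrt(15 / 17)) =-243319129415 * sqrt(255) / 8704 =-446403367.16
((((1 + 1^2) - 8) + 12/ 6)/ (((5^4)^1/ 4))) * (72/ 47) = -0.04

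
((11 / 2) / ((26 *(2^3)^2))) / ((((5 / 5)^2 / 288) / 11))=1089 / 104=10.47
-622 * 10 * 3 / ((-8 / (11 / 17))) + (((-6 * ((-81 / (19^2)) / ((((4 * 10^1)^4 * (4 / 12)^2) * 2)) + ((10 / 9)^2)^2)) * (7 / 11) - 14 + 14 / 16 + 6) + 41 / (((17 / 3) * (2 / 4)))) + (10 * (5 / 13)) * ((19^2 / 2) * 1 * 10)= 41533338104922133043 / 4913386283520000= 8453.10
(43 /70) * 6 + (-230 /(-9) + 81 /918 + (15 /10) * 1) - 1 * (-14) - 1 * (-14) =315032 /5355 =58.83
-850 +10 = -840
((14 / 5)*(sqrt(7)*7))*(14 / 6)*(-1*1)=-121.00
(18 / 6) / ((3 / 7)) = 7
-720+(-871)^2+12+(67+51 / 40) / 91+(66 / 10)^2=13795187047 / 18200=757977.31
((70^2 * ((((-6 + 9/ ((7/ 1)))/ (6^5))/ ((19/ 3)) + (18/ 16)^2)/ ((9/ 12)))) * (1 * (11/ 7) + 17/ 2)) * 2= 341747575/ 2052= 166543.65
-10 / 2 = -5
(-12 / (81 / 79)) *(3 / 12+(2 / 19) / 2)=-1817 / 513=-3.54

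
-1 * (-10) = 10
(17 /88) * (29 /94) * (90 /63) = 2465 /28952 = 0.09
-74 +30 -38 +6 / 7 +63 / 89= -50111 / 623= -80.43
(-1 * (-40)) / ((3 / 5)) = 200 / 3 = 66.67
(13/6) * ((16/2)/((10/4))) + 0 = 6.93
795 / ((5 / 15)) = 2385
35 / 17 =2.06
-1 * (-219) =219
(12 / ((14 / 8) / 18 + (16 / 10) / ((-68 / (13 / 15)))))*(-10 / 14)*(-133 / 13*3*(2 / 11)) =209304000 / 336193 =622.57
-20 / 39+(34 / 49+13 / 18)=10357 / 11466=0.90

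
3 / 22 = 0.14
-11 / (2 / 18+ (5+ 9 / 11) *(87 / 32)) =-1089 / 1577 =-0.69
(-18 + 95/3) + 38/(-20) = 353/30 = 11.77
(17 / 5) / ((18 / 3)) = 17 / 30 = 0.57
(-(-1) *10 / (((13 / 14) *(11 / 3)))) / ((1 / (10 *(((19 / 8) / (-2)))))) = -9975 / 286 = -34.88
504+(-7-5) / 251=126492 / 251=503.95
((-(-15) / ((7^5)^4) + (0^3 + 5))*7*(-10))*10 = -39896133148806002000 / 11398895185373143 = -3500.00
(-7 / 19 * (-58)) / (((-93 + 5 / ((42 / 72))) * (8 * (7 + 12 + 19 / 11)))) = -15631 / 10240848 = -0.00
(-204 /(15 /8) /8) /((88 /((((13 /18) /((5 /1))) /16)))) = -221 /158400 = -0.00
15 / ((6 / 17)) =85 / 2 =42.50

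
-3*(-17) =51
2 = 2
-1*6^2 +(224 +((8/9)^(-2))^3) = 49814513/262144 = 190.03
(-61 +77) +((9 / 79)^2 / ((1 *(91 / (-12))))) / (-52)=118129891 / 7383103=16.00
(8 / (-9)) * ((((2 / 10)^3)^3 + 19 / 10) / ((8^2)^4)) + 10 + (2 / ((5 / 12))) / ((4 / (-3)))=52428799175347 / 8192000000000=6.40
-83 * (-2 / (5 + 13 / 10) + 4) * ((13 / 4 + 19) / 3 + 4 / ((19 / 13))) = -11144410 / 3591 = -3103.43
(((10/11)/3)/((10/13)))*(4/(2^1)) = 26/33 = 0.79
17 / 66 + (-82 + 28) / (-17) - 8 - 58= -70199 / 1122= -62.57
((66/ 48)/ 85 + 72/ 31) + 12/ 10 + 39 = 896717/ 21080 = 42.54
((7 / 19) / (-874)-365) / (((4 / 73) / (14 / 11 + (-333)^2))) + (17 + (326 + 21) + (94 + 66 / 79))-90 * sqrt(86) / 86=-42637744026589835 / 57722456-45 * sqrt(86) / 43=-738668233.15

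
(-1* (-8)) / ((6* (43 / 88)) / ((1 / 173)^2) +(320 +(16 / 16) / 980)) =10780 / 118669457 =0.00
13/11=1.18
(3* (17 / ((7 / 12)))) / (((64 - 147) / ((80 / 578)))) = -1440 / 9877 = -0.15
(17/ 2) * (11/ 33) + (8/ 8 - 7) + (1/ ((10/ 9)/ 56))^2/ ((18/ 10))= 42241/ 30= 1408.03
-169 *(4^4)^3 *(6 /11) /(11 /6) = -102072582144 /121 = -843575059.04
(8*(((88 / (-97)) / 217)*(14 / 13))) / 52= -352 / 508183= -0.00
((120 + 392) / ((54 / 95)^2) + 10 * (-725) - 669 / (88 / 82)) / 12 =-201717941 / 384912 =-524.06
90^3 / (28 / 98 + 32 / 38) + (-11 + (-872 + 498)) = 645995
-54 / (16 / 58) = -783 / 4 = -195.75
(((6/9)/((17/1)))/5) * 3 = 0.02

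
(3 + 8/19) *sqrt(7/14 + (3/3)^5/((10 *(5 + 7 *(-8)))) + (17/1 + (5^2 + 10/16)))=13 *sqrt(44865210)/3876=22.47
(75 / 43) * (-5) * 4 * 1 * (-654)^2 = -641574000 / 43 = -14920325.58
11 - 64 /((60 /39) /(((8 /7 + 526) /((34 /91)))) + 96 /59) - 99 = -190663480 /1497667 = -127.31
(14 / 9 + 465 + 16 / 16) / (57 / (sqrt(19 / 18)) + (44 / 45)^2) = -916502400 / 6308987827 + 8627715000*sqrt(38) / 6308987827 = 8.28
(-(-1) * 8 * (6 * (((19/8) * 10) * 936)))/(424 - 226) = 59280/11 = 5389.09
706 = 706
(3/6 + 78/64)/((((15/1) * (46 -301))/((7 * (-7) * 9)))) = 539/2720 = 0.20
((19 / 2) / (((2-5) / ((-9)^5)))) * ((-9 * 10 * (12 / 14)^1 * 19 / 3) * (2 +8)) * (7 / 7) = -6395006700 / 7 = -913572385.71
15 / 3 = 5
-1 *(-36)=36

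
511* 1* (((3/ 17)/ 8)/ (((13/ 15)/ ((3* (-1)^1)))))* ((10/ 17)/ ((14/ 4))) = -6.56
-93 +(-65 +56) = -102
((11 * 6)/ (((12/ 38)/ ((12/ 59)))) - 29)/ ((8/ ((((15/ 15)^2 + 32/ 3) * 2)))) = 39.40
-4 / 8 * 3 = -3 / 2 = -1.50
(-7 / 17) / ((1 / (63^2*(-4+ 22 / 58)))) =2917215 / 493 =5917.27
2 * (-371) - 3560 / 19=-17658 / 19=-929.37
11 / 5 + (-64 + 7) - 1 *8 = -314 / 5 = -62.80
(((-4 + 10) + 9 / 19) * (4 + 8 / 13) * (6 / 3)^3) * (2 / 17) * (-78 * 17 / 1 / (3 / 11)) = -2597760 / 19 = -136724.21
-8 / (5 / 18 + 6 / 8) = -288 / 37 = -7.78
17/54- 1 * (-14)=773/54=14.31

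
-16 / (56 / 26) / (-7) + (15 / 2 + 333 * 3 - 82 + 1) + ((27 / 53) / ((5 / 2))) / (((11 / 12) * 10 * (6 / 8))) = 1323496061 / 1428350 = 926.59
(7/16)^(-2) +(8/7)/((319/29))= 2872/539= 5.33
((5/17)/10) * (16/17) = 8/289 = 0.03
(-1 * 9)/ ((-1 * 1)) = 9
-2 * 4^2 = -32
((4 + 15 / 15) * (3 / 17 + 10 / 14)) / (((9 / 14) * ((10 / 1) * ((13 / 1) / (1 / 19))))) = 106 / 37791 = 0.00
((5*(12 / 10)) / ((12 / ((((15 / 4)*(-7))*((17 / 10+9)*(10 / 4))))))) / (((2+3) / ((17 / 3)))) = -12733 / 32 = -397.91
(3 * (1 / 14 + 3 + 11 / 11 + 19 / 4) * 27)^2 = 510561.29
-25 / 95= -5 / 19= -0.26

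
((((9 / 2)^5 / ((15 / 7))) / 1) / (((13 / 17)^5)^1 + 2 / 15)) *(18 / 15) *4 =1760663855853 / 168182180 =10468.79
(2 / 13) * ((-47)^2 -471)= 3476 / 13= 267.38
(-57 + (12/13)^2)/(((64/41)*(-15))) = 129683/54080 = 2.40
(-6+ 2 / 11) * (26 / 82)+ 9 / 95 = -74981 / 42845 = -1.75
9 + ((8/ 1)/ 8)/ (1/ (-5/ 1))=4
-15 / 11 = -1.36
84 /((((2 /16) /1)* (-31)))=-672 /31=-21.68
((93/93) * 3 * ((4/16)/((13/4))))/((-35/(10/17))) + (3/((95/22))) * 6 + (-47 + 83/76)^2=94345151703/44677360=2111.70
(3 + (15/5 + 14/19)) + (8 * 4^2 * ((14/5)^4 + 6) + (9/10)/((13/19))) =2668726637/308750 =8643.65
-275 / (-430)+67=5817 / 86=67.64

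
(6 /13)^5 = 0.02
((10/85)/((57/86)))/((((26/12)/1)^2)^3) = 2674944/1559059307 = 0.00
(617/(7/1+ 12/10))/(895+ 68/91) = 0.08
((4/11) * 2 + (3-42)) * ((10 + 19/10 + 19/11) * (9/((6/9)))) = -17039133/2420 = -7040.96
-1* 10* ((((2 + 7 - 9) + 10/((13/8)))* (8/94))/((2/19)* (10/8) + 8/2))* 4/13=-486400/1247051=-0.39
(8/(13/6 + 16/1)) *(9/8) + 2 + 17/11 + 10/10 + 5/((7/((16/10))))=51900/8393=6.18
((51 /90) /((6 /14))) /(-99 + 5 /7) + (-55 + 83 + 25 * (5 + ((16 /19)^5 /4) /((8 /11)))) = 24013878575773 /153320050080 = 156.63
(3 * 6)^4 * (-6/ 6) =-104976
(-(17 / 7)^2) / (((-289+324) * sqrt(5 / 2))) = -0.11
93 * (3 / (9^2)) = 31 / 9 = 3.44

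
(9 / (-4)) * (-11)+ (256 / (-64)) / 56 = 691 / 28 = 24.68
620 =620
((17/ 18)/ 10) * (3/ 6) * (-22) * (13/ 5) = -2.70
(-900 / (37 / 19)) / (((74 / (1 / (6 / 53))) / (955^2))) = -68880688125 / 1369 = -50314600.53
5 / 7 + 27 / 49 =62 / 49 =1.27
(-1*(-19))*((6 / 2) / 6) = 19 / 2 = 9.50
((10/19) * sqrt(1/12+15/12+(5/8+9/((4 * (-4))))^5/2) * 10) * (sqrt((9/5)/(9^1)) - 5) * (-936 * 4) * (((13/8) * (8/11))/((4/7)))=17745 * sqrt(50331666) * (25 - sqrt(5))/13376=214248.44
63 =63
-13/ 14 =-0.93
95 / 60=19 / 12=1.58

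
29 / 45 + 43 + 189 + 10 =10919 / 45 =242.64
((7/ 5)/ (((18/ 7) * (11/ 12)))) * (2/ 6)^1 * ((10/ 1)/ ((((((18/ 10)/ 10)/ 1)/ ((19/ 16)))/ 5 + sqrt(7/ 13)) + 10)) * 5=720794165000/ 726447696183 - 5527812500 * sqrt(91)/ 726447696183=0.92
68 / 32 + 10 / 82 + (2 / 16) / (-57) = 5246 / 2337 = 2.24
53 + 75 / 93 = 53.81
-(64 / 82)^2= -1024 / 1681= -0.61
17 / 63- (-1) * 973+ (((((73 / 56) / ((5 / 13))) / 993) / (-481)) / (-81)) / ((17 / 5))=2757440855017 / 2833171992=973.27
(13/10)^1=13/10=1.30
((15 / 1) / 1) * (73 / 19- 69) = -18570 / 19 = -977.37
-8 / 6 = -1.33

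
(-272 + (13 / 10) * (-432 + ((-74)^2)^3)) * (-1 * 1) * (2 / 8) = -266835545494 / 5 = -53367109098.80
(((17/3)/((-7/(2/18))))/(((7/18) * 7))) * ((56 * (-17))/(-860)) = -1156/31605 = -0.04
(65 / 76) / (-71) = -65 / 5396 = -0.01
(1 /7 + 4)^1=29 /7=4.14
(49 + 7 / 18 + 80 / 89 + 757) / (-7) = -1293275 / 11214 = -115.33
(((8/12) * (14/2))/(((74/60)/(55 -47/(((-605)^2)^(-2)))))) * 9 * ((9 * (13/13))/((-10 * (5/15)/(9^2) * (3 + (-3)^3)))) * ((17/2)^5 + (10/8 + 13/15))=-51328996229884409577387/592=-86704385523453394556.40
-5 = -5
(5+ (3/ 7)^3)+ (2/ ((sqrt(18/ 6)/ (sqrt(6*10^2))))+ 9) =4829/ 343+ 20*sqrt(2) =42.36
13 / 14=0.93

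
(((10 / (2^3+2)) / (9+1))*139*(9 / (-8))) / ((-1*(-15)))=-417 / 400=-1.04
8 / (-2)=-4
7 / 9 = 0.78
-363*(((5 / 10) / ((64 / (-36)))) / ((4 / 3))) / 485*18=88209 / 31040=2.84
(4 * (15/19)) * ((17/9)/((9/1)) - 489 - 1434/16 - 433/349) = -655451605/358074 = -1830.49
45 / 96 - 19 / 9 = -473 / 288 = -1.64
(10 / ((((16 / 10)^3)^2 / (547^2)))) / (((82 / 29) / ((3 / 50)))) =81347446875 / 21495808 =3784.34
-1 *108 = -108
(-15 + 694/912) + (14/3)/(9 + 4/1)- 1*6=-39283/1976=-19.88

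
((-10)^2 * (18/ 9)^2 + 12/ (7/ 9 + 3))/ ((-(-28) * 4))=3427/ 952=3.60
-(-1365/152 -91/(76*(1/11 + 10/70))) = 4823/342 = 14.10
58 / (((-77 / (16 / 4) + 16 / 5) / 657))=-2374.21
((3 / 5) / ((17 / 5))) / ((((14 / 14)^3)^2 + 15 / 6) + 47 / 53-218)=-318 / 384931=-0.00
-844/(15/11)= -9284/15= -618.93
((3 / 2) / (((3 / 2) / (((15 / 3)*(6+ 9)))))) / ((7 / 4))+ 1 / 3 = 907 / 21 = 43.19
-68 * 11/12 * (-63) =3927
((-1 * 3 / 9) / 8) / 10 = -1 / 240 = -0.00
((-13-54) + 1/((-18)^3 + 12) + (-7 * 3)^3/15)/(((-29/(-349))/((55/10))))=-45300.21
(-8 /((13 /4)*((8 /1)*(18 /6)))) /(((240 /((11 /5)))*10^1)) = -11 /117000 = -0.00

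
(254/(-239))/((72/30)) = -635/1434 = -0.44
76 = 76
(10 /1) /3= 10 /3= 3.33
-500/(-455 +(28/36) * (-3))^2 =-1125/470596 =-0.00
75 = 75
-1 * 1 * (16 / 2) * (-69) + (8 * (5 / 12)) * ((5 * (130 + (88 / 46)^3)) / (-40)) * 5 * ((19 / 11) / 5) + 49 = 403438757 / 803022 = 502.40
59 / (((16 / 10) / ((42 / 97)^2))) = 130095 / 18818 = 6.91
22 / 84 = 11 / 42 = 0.26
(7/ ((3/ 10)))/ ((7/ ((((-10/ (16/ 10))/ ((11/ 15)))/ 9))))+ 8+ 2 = 1355/ 198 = 6.84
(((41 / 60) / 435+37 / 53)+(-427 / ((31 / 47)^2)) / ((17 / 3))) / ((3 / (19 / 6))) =-74072487705481 / 406781497800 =-182.09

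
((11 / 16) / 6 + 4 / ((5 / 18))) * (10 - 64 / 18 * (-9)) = 48769 / 80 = 609.61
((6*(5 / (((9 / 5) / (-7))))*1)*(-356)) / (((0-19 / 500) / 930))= -19313000000 / 19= -1016473684.21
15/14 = 1.07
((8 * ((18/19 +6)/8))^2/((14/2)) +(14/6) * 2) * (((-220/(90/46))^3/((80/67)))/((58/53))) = -2016156069602620/160269921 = -12579753.31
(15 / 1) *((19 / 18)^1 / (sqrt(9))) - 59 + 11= -769 / 18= -42.72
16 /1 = 16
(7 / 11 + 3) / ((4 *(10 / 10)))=10 / 11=0.91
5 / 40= 0.12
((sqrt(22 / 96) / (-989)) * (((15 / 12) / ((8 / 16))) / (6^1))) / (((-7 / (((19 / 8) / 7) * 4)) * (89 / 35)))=475 * sqrt(33) / 177450336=0.00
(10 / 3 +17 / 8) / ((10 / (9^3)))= 31833 / 80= 397.91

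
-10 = -10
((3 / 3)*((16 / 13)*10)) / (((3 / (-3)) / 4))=-640 / 13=-49.23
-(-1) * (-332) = -332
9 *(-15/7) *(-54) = 7290/7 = 1041.43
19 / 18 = 1.06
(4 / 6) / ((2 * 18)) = 1 / 54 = 0.02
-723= -723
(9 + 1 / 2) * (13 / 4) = 247 / 8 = 30.88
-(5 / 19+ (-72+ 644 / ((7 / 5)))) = -388.26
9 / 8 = 1.12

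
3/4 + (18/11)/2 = 69/44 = 1.57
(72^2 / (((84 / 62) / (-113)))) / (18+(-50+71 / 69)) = 208834848 / 14959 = 13960.48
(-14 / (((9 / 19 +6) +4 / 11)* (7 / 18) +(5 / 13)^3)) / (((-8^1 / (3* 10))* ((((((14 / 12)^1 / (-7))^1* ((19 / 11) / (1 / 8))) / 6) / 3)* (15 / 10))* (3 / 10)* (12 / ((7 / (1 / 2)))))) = -8792558775 / 22446841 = -391.71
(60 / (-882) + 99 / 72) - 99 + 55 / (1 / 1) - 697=-869879 / 1176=-739.69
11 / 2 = 5.50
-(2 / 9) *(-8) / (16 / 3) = 1 / 3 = 0.33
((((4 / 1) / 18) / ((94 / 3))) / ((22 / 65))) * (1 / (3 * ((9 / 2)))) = 65 / 41877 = 0.00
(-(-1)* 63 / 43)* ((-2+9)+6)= 819 / 43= 19.05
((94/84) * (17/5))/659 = 799/138390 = 0.01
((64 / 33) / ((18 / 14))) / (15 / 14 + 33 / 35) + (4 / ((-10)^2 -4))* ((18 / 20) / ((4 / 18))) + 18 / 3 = 46350199 / 6700320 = 6.92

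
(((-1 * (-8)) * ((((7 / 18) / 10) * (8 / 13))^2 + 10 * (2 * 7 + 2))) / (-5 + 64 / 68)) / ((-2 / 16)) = 59574741248 / 23613525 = 2522.91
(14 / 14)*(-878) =-878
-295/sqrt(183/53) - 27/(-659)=27/659 - 295 * sqrt(9699)/183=-158.72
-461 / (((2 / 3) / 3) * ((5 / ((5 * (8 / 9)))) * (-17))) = 1844 / 17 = 108.47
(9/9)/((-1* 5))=-0.20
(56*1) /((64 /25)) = 175 /8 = 21.88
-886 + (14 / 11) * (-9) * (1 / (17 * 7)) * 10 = -165862 / 187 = -886.96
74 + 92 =166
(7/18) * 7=49/18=2.72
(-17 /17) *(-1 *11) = 11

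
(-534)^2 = 285156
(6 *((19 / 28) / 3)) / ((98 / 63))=171 / 196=0.87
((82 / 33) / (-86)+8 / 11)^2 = 982081 / 2013561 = 0.49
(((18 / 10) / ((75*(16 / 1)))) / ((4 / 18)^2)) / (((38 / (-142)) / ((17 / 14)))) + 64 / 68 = 0.80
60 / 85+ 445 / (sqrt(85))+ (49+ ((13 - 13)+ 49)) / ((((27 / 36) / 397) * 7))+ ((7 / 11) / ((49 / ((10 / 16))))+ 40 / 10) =89 * sqrt(85) / 17+ 232961599 / 31416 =7463.65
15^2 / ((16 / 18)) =253.12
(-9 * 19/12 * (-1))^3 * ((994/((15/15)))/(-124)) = -92040921/3968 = -23195.80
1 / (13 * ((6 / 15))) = 5 / 26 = 0.19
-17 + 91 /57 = -878 /57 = -15.40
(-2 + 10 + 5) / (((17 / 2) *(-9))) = -26 / 153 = -0.17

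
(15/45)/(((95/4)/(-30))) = -0.42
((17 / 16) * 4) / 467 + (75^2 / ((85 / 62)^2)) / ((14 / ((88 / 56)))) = 8886223337 / 26452748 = 335.93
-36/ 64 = -9/ 16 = -0.56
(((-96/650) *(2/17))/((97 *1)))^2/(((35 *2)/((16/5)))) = 73728/50262730984375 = 0.00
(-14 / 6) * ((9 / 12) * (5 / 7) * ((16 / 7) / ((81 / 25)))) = -500 / 567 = -0.88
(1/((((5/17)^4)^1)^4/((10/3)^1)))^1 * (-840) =-5450053490074689269872/6103515625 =-892936763813.84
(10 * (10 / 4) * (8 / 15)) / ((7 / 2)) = 80 / 21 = 3.81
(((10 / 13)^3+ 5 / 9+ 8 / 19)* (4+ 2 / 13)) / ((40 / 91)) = 13.53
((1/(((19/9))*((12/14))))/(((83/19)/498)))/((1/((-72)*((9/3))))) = -13608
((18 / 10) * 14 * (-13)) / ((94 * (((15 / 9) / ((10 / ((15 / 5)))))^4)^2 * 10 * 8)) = -13104 / 1175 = -11.15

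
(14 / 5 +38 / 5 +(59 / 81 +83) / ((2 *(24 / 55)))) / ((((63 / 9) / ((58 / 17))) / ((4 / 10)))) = 4282111 / 206550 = 20.73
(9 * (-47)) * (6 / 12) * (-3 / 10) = 1269 / 20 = 63.45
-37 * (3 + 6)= -333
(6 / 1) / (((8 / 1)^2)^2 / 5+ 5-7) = 5 / 681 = 0.01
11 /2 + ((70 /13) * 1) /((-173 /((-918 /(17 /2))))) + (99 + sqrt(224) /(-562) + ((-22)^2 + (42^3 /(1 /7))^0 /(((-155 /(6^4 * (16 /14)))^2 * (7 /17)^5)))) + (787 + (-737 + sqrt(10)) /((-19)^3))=9093.04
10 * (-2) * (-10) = 200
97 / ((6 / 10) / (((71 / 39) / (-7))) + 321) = 0.30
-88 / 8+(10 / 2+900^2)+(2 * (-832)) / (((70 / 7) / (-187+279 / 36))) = 4199106 / 5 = 839821.20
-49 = -49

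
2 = 2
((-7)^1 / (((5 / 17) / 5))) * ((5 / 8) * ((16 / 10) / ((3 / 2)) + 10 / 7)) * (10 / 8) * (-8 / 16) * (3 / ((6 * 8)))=7.25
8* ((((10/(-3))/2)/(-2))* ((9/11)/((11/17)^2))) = 13.03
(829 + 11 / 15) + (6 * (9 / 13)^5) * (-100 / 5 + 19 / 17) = 76852989916 / 94679715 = 811.72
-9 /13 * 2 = -18 /13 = -1.38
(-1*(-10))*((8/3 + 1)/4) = 55/6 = 9.17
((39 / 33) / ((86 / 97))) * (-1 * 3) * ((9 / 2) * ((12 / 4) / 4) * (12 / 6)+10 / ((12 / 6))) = -46.99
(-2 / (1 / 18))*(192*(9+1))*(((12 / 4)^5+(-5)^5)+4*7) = 197268480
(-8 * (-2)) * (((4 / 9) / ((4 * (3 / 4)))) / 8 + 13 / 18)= 11.85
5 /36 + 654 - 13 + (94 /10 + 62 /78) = 651.33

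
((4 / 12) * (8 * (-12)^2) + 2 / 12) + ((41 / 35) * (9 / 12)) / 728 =117463169 / 305760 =384.17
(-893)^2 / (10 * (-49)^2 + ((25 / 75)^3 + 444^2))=21531123 / 5970943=3.61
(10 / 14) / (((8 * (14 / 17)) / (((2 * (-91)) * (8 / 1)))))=-1105 / 7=-157.86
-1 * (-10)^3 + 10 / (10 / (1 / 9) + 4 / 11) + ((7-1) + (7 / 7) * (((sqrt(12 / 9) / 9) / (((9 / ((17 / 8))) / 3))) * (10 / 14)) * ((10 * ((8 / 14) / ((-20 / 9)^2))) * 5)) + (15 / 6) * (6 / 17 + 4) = 85 * sqrt(3) / 392 + 8592574 / 8449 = 1017.37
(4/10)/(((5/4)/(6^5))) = 62208/25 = 2488.32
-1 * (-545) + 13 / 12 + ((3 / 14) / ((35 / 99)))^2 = 98402113 / 180075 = 546.45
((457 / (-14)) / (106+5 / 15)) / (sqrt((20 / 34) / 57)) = -1371 * sqrt(9690) / 44660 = -3.02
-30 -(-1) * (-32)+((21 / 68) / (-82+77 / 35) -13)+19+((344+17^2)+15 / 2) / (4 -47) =-3938877 / 55556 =-70.90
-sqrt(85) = -9.22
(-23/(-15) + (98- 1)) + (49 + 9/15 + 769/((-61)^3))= 504340247/3404715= 148.13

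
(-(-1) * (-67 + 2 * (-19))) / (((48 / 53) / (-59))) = 109445 / 16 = 6840.31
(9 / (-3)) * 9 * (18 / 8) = -243 / 4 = -60.75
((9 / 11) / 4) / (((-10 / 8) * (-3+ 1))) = 9 / 110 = 0.08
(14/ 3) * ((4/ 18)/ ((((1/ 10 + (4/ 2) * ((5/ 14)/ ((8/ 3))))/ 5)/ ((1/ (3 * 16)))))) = 2450/ 8343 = 0.29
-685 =-685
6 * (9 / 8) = 27 / 4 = 6.75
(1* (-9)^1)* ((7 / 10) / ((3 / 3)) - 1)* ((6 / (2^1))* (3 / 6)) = 81 / 20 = 4.05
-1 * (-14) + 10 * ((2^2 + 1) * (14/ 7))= 114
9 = 9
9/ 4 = 2.25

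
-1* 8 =-8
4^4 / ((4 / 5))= 320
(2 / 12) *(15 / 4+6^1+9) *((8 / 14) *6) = 75 / 7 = 10.71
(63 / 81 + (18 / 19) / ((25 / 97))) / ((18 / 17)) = 323663 / 76950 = 4.21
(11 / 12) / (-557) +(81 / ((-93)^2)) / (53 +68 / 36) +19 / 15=10036518169 / 7932805140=1.27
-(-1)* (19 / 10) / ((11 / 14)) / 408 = 133 / 22440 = 0.01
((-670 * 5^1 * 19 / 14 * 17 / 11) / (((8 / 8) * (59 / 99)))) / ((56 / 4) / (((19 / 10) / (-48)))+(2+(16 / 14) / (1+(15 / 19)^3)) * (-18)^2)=-157800220725 / 7260851992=-21.73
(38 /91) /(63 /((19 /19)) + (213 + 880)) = 19 /52598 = 0.00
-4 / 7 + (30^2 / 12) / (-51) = -243 / 119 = -2.04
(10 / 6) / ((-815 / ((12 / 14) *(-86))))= 172 / 1141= 0.15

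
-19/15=-1.27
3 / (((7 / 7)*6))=1 / 2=0.50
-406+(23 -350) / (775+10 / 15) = -945743 / 2327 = -406.42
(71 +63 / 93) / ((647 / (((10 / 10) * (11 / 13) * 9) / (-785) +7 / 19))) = 154548988 / 3888952015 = 0.04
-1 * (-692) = 692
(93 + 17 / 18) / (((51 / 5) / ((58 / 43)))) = 245195 / 19737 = 12.42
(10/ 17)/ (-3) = -10/ 51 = -0.20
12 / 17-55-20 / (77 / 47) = -87051 / 1309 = -66.50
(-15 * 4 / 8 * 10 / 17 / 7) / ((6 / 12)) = -150 / 119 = -1.26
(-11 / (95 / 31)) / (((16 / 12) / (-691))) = 1860.24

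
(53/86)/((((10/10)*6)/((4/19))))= 53/2451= 0.02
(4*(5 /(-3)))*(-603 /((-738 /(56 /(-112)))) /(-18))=-335 /2214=-0.15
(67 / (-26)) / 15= -67 / 390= -0.17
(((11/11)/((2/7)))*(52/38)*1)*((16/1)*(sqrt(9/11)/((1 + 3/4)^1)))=2496*sqrt(11)/209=39.61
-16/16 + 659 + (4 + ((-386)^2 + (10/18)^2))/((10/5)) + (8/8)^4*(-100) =12159421/162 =75058.15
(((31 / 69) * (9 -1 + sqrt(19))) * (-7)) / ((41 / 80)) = -138880 / 2829 -17360 * sqrt(19) / 2829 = -75.84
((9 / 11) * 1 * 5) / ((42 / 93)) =1395 / 154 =9.06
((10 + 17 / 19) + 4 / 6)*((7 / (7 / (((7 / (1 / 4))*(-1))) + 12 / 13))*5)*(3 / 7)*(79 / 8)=676793 / 266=2544.33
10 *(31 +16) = 470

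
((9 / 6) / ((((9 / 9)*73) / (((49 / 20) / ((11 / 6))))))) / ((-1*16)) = -0.00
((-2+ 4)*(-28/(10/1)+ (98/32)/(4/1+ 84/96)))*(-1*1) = 847/195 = 4.34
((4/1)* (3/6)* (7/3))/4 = 7/6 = 1.17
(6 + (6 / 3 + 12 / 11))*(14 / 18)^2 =4900 / 891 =5.50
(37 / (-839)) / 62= -37 / 52018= -0.00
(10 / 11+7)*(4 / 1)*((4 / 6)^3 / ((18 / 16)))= 7424 / 891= 8.33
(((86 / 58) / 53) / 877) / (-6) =-43 / 8087694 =-0.00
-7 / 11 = -0.64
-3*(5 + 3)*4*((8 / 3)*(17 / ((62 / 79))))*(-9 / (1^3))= 1547136 / 31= 49907.61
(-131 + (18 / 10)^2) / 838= -1597 / 10475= -0.15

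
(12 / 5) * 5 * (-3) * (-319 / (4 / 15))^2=-206066025 / 4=-51516506.25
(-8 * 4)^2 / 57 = 1024 / 57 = 17.96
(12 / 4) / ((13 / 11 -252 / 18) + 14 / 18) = -297 / 1192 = -0.25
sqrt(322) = 17.94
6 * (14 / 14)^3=6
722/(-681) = -722/681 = -1.06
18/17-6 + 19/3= 71/51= 1.39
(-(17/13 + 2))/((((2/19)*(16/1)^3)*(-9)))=817/958464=0.00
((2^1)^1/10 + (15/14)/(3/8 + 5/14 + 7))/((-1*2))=-733/4330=-0.17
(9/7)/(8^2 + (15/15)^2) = 9/455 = 0.02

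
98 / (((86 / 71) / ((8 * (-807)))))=-22460424 / 43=-522335.44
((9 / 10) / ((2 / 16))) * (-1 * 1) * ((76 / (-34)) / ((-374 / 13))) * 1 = -8892 / 15895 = -0.56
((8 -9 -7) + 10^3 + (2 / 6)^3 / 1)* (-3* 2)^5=-7714080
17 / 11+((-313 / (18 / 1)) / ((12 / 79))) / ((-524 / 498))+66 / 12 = 24037711 / 207504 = 115.84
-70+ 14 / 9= -68.44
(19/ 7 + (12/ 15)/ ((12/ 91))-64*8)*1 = -52838/ 105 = -503.22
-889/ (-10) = 889/ 10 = 88.90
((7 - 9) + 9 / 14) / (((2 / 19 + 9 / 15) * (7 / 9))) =-16245 / 6566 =-2.47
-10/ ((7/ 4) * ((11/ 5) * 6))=-100/ 231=-0.43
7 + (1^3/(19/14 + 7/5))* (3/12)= 2737/386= 7.09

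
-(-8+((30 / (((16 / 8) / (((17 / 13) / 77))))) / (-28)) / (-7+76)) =5157237 / 644644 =8.00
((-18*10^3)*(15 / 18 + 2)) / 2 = -25500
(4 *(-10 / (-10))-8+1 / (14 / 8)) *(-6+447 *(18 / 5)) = -192384 / 35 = -5496.69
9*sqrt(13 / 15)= 3*sqrt(195) / 5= 8.38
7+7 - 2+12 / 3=16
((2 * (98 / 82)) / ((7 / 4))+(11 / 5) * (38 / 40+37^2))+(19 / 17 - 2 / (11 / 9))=2311398963 / 766700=3014.74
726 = 726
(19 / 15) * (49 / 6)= 931 / 90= 10.34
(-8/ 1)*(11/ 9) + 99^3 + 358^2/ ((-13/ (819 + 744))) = -1689359149/ 117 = -14438967.09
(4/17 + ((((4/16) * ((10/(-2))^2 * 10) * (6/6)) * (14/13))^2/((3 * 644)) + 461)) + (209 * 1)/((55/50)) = 518255099/792948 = 653.58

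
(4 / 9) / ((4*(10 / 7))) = 7 / 90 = 0.08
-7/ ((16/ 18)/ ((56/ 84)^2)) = -7/ 2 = -3.50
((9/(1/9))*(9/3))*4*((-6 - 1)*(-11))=74844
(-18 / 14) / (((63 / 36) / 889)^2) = -2322576 / 7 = -331796.57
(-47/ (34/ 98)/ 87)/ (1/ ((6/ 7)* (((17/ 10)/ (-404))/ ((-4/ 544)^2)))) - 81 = 335051/ 14645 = 22.88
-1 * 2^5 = -32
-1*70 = -70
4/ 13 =0.31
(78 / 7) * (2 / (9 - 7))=78 / 7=11.14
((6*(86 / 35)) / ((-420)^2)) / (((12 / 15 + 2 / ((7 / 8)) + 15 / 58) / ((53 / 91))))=0.00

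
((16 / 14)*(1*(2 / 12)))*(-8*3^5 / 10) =-37.03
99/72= 1.38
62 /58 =31 /29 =1.07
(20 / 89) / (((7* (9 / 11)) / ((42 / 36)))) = 0.05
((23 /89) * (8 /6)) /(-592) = -23 /39516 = -0.00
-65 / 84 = -0.77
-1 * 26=-26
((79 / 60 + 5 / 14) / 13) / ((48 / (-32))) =-703 / 8190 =-0.09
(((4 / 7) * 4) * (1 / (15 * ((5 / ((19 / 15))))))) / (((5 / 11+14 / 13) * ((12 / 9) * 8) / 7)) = 2717 / 164250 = 0.02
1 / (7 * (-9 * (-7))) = 1 / 441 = 0.00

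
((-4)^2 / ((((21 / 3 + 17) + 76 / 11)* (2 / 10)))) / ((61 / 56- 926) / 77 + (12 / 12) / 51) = -569184 / 2637233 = -0.22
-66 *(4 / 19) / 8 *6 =-198 / 19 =-10.42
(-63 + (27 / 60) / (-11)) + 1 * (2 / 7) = -96643 / 1540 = -62.76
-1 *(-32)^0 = -1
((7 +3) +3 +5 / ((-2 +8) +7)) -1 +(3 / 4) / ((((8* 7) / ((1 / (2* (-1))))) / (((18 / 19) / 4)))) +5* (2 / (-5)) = 2297889 / 221312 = 10.38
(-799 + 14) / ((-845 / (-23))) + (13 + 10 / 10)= -7.37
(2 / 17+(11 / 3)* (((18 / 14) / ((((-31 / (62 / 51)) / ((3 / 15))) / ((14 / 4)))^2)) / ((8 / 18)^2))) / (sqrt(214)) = 0.01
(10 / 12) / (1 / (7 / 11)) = 35 / 66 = 0.53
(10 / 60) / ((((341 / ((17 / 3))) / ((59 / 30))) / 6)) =1003 / 30690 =0.03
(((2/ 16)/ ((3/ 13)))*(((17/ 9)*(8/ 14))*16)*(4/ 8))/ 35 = 884/ 6615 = 0.13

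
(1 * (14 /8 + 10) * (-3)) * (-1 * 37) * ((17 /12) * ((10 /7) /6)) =147815 /336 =439.93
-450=-450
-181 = -181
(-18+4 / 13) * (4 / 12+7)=-129.74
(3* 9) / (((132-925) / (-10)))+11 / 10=11423 / 7930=1.44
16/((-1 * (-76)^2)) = -1/361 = -0.00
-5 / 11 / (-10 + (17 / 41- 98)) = 205 / 48521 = 0.00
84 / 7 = 12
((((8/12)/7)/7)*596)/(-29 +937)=298/33369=0.01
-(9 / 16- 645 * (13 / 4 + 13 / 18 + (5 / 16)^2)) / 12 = 2015623 / 9216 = 218.71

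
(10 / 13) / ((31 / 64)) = 640 / 403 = 1.59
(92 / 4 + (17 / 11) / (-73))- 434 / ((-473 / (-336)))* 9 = -95012932 / 34529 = -2751.69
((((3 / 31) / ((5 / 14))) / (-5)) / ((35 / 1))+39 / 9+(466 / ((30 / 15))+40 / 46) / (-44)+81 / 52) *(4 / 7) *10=15968444 / 4866225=3.28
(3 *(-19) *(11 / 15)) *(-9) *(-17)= -31977 / 5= -6395.40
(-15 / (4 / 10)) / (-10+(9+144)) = -75 / 286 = -0.26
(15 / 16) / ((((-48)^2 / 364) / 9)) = 1365 / 1024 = 1.33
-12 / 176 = -3 / 44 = -0.07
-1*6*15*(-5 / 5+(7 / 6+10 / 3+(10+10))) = -2115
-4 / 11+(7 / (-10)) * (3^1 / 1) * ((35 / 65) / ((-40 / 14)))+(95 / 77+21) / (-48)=-258901 / 600600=-0.43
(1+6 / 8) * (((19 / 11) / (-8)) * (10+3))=-1729 / 352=-4.91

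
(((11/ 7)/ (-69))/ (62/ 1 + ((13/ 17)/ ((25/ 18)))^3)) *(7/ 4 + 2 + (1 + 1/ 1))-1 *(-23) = 9219203733653/ 400871658936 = 23.00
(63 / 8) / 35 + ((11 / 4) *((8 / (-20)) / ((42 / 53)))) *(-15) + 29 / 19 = 120087 / 5320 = 22.57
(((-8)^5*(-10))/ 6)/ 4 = 13653.33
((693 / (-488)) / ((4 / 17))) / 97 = -11781 / 189344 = -0.06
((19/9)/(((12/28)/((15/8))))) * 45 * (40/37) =16625/37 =449.32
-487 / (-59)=487 / 59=8.25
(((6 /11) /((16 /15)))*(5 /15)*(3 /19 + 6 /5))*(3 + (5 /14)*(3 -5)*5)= -0.13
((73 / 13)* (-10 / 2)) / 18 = -1.56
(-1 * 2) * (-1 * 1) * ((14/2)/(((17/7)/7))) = 686/17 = 40.35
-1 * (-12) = 12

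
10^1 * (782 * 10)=78200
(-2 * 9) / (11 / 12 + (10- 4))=-216 / 83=-2.60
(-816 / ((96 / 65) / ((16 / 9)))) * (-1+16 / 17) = 520 / 9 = 57.78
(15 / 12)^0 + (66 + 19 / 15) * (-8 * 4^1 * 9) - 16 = -96939 / 5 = -19387.80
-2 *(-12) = 24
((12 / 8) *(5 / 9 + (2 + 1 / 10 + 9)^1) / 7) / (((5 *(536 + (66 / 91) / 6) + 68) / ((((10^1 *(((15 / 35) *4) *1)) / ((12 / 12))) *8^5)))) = 893714432 / 1750861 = 510.44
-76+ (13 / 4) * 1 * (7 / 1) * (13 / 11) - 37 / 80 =-43627 / 880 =-49.58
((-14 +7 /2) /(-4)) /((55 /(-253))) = -483 /40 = -12.08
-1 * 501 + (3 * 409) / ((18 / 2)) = -364.67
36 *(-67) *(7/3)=-5628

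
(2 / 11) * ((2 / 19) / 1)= 4 / 209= 0.02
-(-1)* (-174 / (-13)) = 174 / 13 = 13.38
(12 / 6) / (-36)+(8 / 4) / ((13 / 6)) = 203 / 234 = 0.87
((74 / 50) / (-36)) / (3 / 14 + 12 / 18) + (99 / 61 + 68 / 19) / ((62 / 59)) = 13213411 / 2694675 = 4.90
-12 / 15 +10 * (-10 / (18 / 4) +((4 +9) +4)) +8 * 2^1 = 7334 / 45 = 162.98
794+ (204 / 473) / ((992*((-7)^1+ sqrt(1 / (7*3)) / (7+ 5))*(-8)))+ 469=153*sqrt(21) / 34763040400+ 10976430073773 / 8690760100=1263.00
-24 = -24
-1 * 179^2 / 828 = -32041 / 828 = -38.70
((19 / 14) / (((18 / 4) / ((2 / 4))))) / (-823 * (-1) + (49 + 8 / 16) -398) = 0.00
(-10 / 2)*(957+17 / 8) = -38365 / 8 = -4795.62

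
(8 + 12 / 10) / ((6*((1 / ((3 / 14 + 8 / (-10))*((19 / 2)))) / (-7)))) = 17917 / 300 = 59.72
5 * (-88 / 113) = -440 / 113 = -3.89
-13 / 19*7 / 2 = -91 / 38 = -2.39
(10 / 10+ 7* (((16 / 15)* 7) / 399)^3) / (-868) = -625055047 / 542522893500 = -0.00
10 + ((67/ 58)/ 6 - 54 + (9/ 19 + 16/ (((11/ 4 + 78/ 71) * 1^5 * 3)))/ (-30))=-4755612851/ 108403740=-43.87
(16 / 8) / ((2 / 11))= 11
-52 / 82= -0.63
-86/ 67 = -1.28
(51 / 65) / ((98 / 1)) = 51 / 6370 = 0.01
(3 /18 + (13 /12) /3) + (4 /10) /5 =547 /900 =0.61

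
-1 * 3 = -3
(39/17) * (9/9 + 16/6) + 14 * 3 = 857/17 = 50.41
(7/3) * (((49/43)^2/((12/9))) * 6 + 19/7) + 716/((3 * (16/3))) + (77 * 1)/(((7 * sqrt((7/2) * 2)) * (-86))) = 1435963/22188 - 11 * sqrt(7)/602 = 64.67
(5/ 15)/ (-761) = -1/ 2283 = -0.00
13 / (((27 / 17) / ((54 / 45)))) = 442 / 45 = 9.82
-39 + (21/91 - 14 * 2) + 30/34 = -14561/221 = -65.89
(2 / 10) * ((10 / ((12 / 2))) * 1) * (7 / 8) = 7 / 24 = 0.29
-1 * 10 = -10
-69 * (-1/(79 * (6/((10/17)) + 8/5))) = 345/4661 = 0.07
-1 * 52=-52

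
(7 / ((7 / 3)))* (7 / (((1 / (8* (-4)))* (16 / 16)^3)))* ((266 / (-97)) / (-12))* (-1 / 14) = 1064 / 97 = 10.97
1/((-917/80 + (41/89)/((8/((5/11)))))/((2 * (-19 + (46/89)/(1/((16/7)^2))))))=125106080/43888957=2.85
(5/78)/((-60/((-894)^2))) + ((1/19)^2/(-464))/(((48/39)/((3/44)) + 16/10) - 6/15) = -6980105585143/8174530208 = -853.88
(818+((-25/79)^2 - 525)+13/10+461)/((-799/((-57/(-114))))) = -47144523/99731180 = -0.47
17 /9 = 1.89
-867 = -867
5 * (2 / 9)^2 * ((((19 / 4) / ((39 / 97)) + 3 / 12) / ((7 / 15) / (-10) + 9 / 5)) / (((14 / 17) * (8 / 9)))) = 1999625 / 861588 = 2.32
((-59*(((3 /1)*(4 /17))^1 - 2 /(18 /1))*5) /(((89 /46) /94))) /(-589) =116077780 /8020413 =14.47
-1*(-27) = 27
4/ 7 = 0.57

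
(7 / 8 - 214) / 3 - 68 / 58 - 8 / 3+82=4955 / 696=7.12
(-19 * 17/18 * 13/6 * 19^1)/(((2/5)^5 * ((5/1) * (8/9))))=-49863125/3072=-16231.49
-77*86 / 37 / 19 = -6622 / 703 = -9.42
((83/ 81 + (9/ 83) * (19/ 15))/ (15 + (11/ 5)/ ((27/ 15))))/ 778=19531/ 212125590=0.00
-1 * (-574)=574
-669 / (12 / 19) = -4237 / 4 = -1059.25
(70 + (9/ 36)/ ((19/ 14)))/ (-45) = -889/ 570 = -1.56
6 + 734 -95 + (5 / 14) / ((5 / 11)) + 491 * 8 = 64033 / 14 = 4573.79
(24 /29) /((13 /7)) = 168 /377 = 0.45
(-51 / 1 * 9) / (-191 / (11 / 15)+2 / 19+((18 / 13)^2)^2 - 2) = 1.77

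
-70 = -70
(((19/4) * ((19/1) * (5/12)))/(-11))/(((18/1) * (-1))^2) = -0.01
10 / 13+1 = 23 / 13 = 1.77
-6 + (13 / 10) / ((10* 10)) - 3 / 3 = -6987 / 1000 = -6.99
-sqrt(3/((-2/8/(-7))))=-2 * sqrt(21)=-9.17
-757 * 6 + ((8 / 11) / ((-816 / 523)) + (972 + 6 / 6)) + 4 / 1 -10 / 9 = -12005099 / 3366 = -3566.58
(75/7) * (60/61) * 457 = 2056500/427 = 4816.16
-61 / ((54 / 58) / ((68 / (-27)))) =120292 / 729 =165.01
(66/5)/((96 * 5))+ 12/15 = 331/400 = 0.83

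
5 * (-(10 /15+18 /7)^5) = -7269667840 /4084101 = -1779.99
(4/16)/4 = 1/16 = 0.06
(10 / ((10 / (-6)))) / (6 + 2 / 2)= -6 / 7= -0.86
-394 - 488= -882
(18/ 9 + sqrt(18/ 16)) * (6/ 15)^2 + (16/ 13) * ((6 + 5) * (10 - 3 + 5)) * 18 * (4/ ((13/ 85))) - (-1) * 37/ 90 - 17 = 3 * sqrt(2)/ 25 + 5815210751/ 76050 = 76465.79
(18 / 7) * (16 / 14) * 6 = 864 / 49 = 17.63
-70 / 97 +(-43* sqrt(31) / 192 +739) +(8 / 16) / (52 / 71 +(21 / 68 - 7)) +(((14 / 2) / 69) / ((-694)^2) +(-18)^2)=98507331923302115 / 92739453460212 - 43* sqrt(31) / 192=1060.95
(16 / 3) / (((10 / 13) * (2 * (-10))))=-26 / 75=-0.35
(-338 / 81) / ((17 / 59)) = -19942 / 1377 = -14.48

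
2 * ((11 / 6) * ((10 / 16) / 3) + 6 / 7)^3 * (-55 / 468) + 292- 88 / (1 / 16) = -267568893622423 / 239661047808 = -1116.45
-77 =-77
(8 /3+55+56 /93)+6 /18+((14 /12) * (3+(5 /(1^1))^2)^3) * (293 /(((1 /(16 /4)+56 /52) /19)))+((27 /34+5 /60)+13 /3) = 46885393767461 /436356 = 107447574.38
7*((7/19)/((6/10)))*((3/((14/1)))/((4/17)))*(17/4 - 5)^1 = -1785/608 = -2.94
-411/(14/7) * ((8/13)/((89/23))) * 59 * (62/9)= -46105432/3471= -13283.04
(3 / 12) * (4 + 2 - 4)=1 / 2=0.50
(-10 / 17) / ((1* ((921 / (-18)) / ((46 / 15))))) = 184 / 5219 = 0.04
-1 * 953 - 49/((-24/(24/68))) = -64755/68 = -952.28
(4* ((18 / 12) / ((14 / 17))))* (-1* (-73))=3723 / 7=531.86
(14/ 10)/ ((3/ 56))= 392/ 15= 26.13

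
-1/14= -0.07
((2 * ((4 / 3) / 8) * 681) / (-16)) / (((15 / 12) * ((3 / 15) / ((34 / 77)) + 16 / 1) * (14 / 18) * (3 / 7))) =-11577 / 5594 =-2.07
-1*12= -12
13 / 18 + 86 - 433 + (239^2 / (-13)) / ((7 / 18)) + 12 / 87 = -553151251 / 47502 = -11644.80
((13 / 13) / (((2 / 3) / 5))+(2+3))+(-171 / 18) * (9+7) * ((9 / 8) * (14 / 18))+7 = -227 / 2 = -113.50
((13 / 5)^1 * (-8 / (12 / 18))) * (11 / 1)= -1716 / 5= -343.20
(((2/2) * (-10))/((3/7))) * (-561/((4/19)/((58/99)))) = 327845/9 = 36427.22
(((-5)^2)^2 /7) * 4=2500 /7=357.14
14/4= 7/2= 3.50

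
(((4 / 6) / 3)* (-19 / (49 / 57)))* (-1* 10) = 49.12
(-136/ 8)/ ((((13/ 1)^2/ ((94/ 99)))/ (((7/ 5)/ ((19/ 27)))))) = -33558/ 176605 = -0.19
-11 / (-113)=11 / 113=0.10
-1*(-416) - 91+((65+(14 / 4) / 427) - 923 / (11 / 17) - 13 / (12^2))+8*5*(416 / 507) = -1260779855 / 1256112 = -1003.72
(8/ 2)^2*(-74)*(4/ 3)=-4736/ 3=-1578.67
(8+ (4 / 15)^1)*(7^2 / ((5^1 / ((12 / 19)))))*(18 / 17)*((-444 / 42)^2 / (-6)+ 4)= -255936 / 323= -792.37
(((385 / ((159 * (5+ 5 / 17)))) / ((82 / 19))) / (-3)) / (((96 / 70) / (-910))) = 23.44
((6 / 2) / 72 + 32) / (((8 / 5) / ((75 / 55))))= 19225 / 704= 27.31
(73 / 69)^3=389017 / 328509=1.18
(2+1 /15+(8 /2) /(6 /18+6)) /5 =769 /1425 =0.54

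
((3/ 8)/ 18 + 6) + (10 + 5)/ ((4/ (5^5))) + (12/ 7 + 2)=3940771/ 336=11728.49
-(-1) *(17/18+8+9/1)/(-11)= -323/198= -1.63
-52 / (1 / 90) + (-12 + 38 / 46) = -107897 / 23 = -4691.17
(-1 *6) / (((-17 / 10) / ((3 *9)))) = 1620 / 17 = 95.29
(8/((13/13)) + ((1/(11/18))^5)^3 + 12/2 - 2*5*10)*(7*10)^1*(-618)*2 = -552637612138495280827920/4177248169415651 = -132297050.53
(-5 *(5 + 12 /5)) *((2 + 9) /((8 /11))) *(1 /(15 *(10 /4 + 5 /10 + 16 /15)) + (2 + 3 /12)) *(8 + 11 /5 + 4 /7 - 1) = -60479793 /4880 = -12393.40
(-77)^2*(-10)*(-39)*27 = 62432370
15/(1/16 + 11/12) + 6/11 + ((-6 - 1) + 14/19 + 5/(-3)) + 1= 263299/29469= 8.93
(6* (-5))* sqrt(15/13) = -30* sqrt(195)/13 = -32.23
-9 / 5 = -1.80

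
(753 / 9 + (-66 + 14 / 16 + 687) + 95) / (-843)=-19213 / 20232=-0.95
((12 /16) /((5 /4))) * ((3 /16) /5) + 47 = 18809 /400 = 47.02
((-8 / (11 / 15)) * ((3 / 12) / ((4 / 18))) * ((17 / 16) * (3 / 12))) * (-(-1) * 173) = -397035 / 704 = -563.97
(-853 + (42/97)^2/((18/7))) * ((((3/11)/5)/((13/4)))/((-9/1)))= 1.59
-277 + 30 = -247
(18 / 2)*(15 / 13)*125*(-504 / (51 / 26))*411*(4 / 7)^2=-5326560000 / 119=-44761008.40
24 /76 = 6 /19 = 0.32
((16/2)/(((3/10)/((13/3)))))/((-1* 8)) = -130/9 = -14.44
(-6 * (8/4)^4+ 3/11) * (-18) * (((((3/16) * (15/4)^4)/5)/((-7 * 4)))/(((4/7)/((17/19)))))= -4893685875/6848512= -714.56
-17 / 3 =-5.67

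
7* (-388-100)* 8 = -27328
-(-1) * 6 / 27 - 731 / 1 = -6577 / 9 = -730.78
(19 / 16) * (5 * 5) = 475 / 16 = 29.69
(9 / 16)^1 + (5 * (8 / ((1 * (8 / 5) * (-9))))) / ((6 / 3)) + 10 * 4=5641 / 144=39.17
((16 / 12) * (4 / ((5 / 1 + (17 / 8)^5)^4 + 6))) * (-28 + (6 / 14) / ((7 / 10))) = -24755530546918218268672 / 924711350510166737471443539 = -0.00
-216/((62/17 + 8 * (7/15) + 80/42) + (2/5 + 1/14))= -771120/34831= -22.14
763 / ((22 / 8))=3052 / 11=277.45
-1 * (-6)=6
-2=-2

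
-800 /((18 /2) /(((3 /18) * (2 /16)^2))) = -25 /108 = -0.23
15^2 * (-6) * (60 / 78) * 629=-8491500 / 13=-653192.31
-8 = -8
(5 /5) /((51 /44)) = 44 /51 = 0.86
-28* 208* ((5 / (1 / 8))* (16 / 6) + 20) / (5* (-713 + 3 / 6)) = 46592 / 225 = 207.08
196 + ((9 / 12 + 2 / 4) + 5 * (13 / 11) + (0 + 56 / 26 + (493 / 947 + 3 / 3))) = 112038413 / 541684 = 206.83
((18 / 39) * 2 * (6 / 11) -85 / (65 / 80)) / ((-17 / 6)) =89328 / 2431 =36.75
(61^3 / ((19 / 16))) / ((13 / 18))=65370528 / 247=264658.01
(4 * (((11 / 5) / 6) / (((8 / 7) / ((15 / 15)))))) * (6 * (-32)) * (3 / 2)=-1848 / 5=-369.60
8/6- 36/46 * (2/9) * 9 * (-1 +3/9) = 164/69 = 2.38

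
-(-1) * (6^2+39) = 75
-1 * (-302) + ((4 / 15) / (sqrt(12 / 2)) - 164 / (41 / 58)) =2 * sqrt(6) / 45 + 70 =70.11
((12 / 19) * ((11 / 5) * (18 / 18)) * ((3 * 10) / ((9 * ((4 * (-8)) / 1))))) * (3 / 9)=-11 / 228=-0.05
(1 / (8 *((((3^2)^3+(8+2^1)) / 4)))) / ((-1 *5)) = -1 / 7390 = -0.00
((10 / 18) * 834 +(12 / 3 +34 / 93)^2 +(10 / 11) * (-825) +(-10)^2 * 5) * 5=10049780 / 8649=1161.96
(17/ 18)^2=289/ 324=0.89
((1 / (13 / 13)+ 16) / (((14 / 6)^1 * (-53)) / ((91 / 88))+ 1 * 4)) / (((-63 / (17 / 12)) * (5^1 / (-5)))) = -3757 / 1136016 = -0.00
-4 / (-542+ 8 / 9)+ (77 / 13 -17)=-350406 / 31655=-11.07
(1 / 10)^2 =1 / 100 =0.01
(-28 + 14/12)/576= -161/3456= -0.05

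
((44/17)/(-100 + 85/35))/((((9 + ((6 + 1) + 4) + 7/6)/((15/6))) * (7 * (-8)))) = 165/2949194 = 0.00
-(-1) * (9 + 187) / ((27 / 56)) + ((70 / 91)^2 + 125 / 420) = 52052057 / 127764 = 407.41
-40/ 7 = -5.71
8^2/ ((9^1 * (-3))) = -64/ 27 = -2.37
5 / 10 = 1 / 2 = 0.50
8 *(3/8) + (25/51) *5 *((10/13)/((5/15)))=1913/221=8.66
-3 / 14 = -0.21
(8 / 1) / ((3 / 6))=16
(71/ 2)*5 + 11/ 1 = 377/ 2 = 188.50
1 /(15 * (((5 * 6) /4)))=2 /225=0.01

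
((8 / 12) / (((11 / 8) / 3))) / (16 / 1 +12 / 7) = 28 / 341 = 0.08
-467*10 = -4670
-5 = -5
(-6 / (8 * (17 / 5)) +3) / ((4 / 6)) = 567 / 136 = 4.17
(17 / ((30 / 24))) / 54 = 34 / 135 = 0.25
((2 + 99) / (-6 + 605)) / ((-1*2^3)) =-101 / 4792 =-0.02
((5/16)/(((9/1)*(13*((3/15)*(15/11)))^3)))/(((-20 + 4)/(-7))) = 46585/136670976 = 0.00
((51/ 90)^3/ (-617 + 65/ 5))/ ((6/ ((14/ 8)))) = -34391/ 391392000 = -0.00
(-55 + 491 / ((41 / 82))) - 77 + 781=1631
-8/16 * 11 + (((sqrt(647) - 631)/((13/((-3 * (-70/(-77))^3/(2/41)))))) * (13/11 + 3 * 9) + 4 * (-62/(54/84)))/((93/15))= 34693834073/3425994 - 3075000 * sqrt(647)/190333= 9715.70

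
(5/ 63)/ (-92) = -5/ 5796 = -0.00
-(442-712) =270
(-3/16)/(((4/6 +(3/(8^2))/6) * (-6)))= 12/259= 0.05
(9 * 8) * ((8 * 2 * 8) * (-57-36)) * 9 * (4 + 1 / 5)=-32397926.40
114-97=17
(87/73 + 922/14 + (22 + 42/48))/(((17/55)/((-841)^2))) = 14300157362095/69496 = 205769502.74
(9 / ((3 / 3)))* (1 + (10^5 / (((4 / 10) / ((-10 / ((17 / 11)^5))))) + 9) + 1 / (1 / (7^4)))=-3592838022957 / 1419857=-2530422.45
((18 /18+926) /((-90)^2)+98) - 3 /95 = 1677217 /17100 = 98.08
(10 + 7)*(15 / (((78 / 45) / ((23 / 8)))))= 422.96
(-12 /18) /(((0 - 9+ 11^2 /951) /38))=12046 /4219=2.86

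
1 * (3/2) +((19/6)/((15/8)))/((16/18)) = 17/5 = 3.40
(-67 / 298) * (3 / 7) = -201 / 2086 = -0.10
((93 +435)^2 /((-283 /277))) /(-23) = 77223168 /6509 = 11864.06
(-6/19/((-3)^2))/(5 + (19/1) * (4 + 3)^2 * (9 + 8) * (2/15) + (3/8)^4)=-0.00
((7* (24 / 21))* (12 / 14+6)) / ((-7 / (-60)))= 23040 / 49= 470.20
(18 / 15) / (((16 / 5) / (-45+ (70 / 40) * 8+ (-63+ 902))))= 303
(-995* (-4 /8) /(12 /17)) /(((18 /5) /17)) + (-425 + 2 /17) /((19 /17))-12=2936.02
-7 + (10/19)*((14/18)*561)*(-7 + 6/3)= -65849/57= -1155.25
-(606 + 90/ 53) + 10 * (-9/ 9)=-32738/ 53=-617.70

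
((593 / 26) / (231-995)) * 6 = -1779 / 9932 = -0.18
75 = 75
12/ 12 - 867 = -866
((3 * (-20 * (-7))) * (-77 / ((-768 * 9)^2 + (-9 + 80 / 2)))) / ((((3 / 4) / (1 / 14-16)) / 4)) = 0.06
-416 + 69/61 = -25307/61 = -414.87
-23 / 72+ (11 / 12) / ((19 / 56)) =3259 / 1368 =2.38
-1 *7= -7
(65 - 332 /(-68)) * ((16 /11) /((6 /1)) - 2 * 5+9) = -900 /17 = -52.94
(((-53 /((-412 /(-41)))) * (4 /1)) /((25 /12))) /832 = -0.01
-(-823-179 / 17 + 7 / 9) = 127411 / 153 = 832.75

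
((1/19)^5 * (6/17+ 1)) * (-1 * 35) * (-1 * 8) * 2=12880/42093683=0.00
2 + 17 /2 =21 /2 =10.50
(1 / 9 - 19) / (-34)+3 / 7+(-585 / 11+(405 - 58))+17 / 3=208225 / 693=300.47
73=73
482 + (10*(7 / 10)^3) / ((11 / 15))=486.68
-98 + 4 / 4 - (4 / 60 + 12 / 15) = -1468 / 15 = -97.87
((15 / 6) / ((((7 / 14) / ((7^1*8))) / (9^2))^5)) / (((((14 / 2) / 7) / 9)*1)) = 1382603735298114846720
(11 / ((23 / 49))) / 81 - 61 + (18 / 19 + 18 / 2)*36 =10526876 / 35397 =297.39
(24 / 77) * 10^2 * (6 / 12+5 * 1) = 1200 / 7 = 171.43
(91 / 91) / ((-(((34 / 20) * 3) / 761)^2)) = -57912100 / 2601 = -22265.32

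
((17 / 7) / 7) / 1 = 17 / 49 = 0.35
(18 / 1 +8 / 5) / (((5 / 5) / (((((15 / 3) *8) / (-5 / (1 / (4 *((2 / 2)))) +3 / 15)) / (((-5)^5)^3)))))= 784 / 604248046875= 0.00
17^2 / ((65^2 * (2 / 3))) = 867 / 8450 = 0.10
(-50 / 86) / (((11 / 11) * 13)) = -25 / 559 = -0.04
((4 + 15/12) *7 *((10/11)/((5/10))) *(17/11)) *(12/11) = 149940/1331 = 112.65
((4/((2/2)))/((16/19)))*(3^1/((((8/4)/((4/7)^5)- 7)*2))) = 0.28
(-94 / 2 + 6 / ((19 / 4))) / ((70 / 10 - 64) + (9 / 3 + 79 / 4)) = 3476 / 2603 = 1.34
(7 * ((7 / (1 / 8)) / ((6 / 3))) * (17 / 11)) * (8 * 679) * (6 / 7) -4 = 15513748 / 11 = 1410340.73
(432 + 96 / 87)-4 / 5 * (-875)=32860 / 29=1133.10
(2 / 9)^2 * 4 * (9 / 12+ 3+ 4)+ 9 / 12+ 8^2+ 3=22447 / 324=69.28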